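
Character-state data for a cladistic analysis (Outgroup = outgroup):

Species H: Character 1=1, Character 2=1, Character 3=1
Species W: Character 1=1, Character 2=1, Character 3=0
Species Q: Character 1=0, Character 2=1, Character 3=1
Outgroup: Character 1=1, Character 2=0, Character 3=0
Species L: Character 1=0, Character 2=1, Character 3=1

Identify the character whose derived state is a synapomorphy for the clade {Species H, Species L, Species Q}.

Character polarity is set by the outgroup: the derived state is whichever differs from the outgroup's state, so for Character 1 the derived state is '0', and for the remaining characters it is '1'.
Character 1: derived state '0' in Species L and Species Q only — synapomorphy for {Species L, Species Q}.
Character 2 (derived state '1') is shared by all ingroup taxa — unites the whole ingroup.
Character 3: derived state '1' in Species H, Species L, and Species Q only — synapomorphy for {Species H, Species L, Species Q}.
Most parsimonious ingroup topology: ((Species H,(Species Q,Species L)),Species W).
The clade {Species H, Species L, Species Q} is supported by Character 3: its derived state '1' occurs in exactly those taxa and in no other taxon (including the outgroup).

Character 3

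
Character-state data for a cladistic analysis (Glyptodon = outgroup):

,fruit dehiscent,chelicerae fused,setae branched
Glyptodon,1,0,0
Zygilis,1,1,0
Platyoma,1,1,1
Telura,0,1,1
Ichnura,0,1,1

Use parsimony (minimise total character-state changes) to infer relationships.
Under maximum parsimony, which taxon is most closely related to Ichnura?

Character polarity is set by the outgroup: the derived state is whichever differs from the outgroup's state, so for fruit dehiscent the derived state is '0', and for the remaining characters it is '1'.
fruit dehiscent (derived state '0') is shared by Ichnura and Telura — a synapomorphy uniting that clade.
chelicerae fused (derived state '1') is shared by all ingroup taxa — unites the whole ingroup.
Only Ichnura, Platyoma, and Telura show the derived state '1' for setae branched, supporting them as a clade.
Most parsimonious ingroup topology: (Zygilis,(Platyoma,(Telura,Ichnura))).
Ichnura and Telura form a cherry on this tree, so they are sister taxa.

Telura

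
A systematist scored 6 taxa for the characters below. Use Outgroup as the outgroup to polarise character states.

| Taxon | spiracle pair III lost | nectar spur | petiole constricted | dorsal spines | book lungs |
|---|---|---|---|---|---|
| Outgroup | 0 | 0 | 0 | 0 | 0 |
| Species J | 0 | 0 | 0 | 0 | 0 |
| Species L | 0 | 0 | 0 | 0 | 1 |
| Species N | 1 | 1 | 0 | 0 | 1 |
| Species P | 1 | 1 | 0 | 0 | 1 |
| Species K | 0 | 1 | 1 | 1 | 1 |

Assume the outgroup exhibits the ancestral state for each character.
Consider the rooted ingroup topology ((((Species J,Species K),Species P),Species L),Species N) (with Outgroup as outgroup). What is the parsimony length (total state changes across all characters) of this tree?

9

Map each character onto ((((Species J,Species K),Species P),Species L),Species N) (rooted by Outgroup) and count the minimum state changes it requires (Fitch parsimony):
spiracle pair III lost: 2; nectar spur: 3; petiole constricted: 1; dorsal spines: 1; book lungs: 2.
Total tree length = 9.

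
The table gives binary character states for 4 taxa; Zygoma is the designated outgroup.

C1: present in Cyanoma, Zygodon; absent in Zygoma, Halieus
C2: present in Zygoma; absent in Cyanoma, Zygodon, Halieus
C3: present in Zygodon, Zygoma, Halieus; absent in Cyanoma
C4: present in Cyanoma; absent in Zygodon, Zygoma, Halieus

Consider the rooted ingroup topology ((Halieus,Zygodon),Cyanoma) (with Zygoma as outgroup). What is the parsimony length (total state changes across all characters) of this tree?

Map each character onto ((Halieus,Zygodon),Cyanoma) (rooted by Zygoma) and count the minimum state changes it requires (Fitch parsimony):
C1: 2; C2: 1; C3: 1; C4: 1.
Total tree length = 5.

5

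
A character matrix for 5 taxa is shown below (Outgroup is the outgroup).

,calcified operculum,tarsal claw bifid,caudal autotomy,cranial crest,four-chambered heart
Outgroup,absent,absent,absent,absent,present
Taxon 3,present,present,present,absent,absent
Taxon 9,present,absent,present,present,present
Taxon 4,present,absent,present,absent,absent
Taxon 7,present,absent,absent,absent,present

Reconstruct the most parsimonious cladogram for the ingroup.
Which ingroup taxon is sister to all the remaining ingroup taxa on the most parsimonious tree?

Character polarity is set by the outgroup: the derived state is whichever differs from the outgroup's state, so for four-chambered heart the derived state is 'absent', and for the remaining characters it is 'present'.
calcified operculum (derived state 'present') is shared by all ingroup taxa — unites the whole ingroup.
tarsal claw bifid (derived state 'present') is unique to Taxon 3 (autapomorphy; uninformative for grouping).
Only Taxon 3, Taxon 4, and Taxon 9 show the derived state 'present' for caudal autotomy, supporting them as a clade.
cranial crest (derived state 'present') is unique to Taxon 9 (autapomorphy; uninformative for grouping).
four-chambered heart: derived state 'absent' in Taxon 3 and Taxon 4 only — synapomorphy for {Taxon 3, Taxon 4}.
Most parsimonious ingroup topology: (((Taxon 3,Taxon 4),Taxon 9),Taxon 7).
Taxon 7 is sister to the clade containing all other ingroup taxa, so it is the earliest-diverging (most basal) ingroup lineage.

Taxon 7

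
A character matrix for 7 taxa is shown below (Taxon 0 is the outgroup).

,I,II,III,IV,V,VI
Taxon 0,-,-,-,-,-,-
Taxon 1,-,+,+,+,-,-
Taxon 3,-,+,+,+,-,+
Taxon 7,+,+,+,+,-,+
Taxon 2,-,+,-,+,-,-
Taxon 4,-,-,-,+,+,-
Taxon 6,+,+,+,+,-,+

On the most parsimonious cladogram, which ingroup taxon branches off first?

Taxon 4

The outgroup has state '-' for every character, so '+' is the derived state throughout.
I (derived state '+') is shared by Taxon 6 and Taxon 7 — a synapomorphy uniting that clade.
II: derived state '+' in Taxon 1, Taxon 2, Taxon 3, Taxon 6, and Taxon 7 only — synapomorphy for {Taxon 1, Taxon 2, Taxon 3, Taxon 6, Taxon 7}.
III (derived state '+') is shared by Taxon 1, Taxon 3, Taxon 6, and Taxon 7 — a synapomorphy uniting that clade.
All ingroup taxa share the derived state '+' for IV; it defines the ingroup but does not resolve relationships within it.
V: derived state '+' in Taxon 4 only — an autapomorphy, so it tells us nothing about relationships among taxa.
VI: derived state '+' in Taxon 3, Taxon 6, and Taxon 7 only — synapomorphy for {Taxon 3, Taxon 6, Taxon 7}.
Most parsimonious ingroup topology: (((Taxon 1,(Taxon 3,(Taxon 7,Taxon 6))),Taxon 2),Taxon 4).
Taxon 4 is sister to the clade containing all other ingroup taxa, so it is the earliest-diverging (most basal) ingroup lineage.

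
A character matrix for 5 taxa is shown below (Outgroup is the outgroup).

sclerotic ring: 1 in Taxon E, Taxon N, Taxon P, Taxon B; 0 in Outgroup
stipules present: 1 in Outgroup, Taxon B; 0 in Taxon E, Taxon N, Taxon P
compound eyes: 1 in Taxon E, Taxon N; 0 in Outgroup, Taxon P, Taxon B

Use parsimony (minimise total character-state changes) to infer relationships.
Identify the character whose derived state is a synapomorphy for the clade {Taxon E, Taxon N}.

Character polarity is set by the outgroup: the derived state is whichever differs from the outgroup's state, so for stipules present the derived state is '0', and for the remaining characters it is '1'.
sclerotic ring (derived state '1') is shared by all ingroup taxa — unites the whole ingroup.
stipules present (derived state '0') is shared by Taxon E, Taxon N, and Taxon P — a synapomorphy uniting that clade.
compound eyes (derived state '1') is shared by Taxon E and Taxon N — a synapomorphy uniting that clade.
Most parsimonious ingroup topology: (((Taxon E,Taxon N),Taxon P),Taxon B).
The clade {Taxon E, Taxon N} is supported by compound eyes: its derived state '1' occurs in exactly those taxa and in no other taxon (including the outgroup).

compound eyes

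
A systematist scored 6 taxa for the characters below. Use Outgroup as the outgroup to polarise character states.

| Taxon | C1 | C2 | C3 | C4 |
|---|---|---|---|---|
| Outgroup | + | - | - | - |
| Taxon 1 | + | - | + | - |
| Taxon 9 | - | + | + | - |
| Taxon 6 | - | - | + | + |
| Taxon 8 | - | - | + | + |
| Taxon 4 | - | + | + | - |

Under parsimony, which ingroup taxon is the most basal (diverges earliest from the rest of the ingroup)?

Character polarity is set by the outgroup: the derived state is whichever differs from the outgroup's state, so for C1 the derived state is '-', and for the remaining characters it is '+'.
Only Taxon 4, Taxon 6, Taxon 8, and Taxon 9 show the derived state '-' for C1, supporting them as a clade.
C2 (derived state '+') is shared by Taxon 4 and Taxon 9 — a synapomorphy uniting that clade.
All ingroup taxa share the derived state '+' for C3; it defines the ingroup but does not resolve relationships within it.
C4 (derived state '+') is shared by Taxon 6 and Taxon 8 — a synapomorphy uniting that clade.
Most parsimonious ingroup topology: (((Taxon 6,Taxon 8),(Taxon 4,Taxon 9)),Taxon 1).
Taxon 1 is sister to the clade containing all other ingroup taxa, so it is the earliest-diverging (most basal) ingroup lineage.

Taxon 1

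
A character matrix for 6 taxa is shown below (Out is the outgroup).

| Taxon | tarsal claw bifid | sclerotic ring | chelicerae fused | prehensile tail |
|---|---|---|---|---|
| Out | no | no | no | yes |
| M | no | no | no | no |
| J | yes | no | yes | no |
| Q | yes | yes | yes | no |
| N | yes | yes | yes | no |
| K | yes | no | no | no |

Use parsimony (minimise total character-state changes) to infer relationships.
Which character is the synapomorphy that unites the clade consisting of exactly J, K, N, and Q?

Character polarity is set by the outgroup: the derived state is whichever differs from the outgroup's state, so for prehensile tail the derived state is 'no', and for the remaining characters it is 'yes'.
tarsal claw bifid (derived state 'yes') is shared by J, K, N, and Q — a synapomorphy uniting that clade.
sclerotic ring: derived state 'yes' in N and Q only — synapomorphy for {N, Q}.
chelicerae fused (derived state 'yes') is shared by J, N, and Q — a synapomorphy uniting that clade.
All ingroup taxa share the derived state 'no' for prehensile tail; it defines the ingroup but does not resolve relationships within it.
Most parsimonious ingroup topology: (M,((J,(Q,N)),K)).
The clade {J, K, N, Q} is supported by tarsal claw bifid: its derived state 'yes' occurs in exactly those taxa and in no other taxon (including the outgroup).

tarsal claw bifid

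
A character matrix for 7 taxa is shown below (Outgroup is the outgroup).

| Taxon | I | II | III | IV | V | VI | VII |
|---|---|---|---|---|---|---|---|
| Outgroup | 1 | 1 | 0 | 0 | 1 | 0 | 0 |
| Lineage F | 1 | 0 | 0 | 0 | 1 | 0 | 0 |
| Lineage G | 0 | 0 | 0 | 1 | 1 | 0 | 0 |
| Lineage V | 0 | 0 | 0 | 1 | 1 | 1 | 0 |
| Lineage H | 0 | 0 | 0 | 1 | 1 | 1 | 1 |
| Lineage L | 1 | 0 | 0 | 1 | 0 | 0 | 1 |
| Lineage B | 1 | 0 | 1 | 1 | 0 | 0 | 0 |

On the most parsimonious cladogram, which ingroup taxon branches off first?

Lineage F

Character polarity is set by the outgroup: the derived state is whichever differs from the outgroup's state, so for I, II, V the derived state is '0', and for the remaining characters it is '1'.
I (derived state '0') is shared by Lineage G, Lineage H, and Lineage V — a synapomorphy uniting that clade.
All ingroup taxa share the derived state '0' for II; it defines the ingroup but does not resolve relationships within it.
III: derived state '1' in Lineage B only — an autapomorphy, so it tells us nothing about relationships among taxa.
IV (derived state '1') is shared by Lineage B, Lineage G, Lineage H, Lineage L, and Lineage V — a synapomorphy uniting that clade.
V (derived state '0') is shared by Lineage B and Lineage L — a synapomorphy uniting that clade.
Only Lineage H and Lineage V show the derived state '1' for VI, supporting them as a clade.
VII groups Lineage H and Lineage L, which is incompatible with the clades supported by the remaining characters; treating it as convergent (homoplasy) costs fewer steps than any alternative tree.
Most parsimonious ingroup topology: (Lineage F,((Lineage G,(Lineage V,Lineage H)),(Lineage L,Lineage B))).
Lineage F is sister to the clade containing all other ingroup taxa, so it is the earliest-diverging (most basal) ingroup lineage.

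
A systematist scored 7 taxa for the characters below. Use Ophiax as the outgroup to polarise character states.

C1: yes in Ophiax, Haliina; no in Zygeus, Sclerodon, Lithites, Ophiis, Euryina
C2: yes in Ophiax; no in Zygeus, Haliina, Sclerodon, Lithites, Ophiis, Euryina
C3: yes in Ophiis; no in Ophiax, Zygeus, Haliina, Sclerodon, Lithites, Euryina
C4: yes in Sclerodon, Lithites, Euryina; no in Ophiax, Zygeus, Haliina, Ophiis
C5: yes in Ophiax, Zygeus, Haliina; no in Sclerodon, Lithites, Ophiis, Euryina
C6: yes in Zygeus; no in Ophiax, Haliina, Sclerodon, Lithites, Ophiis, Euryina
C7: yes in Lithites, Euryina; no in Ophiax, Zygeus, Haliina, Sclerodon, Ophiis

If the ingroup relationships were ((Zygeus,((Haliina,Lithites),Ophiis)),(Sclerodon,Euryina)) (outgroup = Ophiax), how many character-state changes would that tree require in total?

Map each character onto ((Zygeus,((Haliina,Lithites),Ophiis)),(Sclerodon,Euryina)) (rooted by Ophiax) and count the minimum state changes it requires (Fitch parsimony):
C1: 2; C2: 1; C3: 1; C4: 2; C5: 3; C6: 1; C7: 2.
Total tree length = 12.

12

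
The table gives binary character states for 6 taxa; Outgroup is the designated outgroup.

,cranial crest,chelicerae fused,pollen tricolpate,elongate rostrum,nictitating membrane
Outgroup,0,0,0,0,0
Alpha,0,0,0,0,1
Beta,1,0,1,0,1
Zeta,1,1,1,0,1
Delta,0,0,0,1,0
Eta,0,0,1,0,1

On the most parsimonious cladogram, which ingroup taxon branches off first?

The outgroup has state '0' for every character, so '1' is the derived state throughout.
cranial crest: derived state '1' in Beta and Zeta only — synapomorphy for {Beta, Zeta}.
chelicerae fused: derived state '1' in Zeta only — an autapomorphy, so it tells us nothing about relationships among taxa.
pollen tricolpate: derived state '1' in Beta, Eta, and Zeta only — synapomorphy for {Beta, Eta, Zeta}.
elongate rostrum (derived state '1') is unique to Delta (autapomorphy; uninformative for grouping).
Only Alpha, Beta, Eta, and Zeta show the derived state '1' for nictitating membrane, supporting them as a clade.
Most parsimonious ingroup topology: ((Alpha,((Beta,Zeta),Eta)),Delta).
Delta is sister to the clade containing all other ingroup taxa, so it is the earliest-diverging (most basal) ingroup lineage.

Delta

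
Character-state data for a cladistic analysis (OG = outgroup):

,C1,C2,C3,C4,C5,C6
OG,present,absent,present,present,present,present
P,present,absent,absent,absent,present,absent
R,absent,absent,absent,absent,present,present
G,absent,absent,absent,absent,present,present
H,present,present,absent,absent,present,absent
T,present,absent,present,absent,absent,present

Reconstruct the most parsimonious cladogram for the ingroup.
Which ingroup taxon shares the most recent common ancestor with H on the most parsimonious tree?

Character polarity is set by the outgroup: the derived state is whichever differs from the outgroup's state, so for C1, C3, C4, C5, C6 the derived state is 'absent', and for the remaining characters it is 'present'.
Only G and R show the derived state 'absent' for C1, supporting them as a clade.
C2: derived state 'present' in H only — an autapomorphy, so it tells us nothing about relationships among taxa.
C3: derived state 'absent' in G, H, P, and R only — synapomorphy for {G, H, P, R}.
All ingroup taxa share the derived state 'absent' for C4; it defines the ingroup but does not resolve relationships within it.
C5 (derived state 'absent') is unique to T (autapomorphy; uninformative for grouping).
C6: derived state 'absent' in H and P only — synapomorphy for {H, P}.
Most parsimonious ingroup topology: (((P,H),(R,G)),T).
H and P form a cherry on this tree, so they are sister taxa.

P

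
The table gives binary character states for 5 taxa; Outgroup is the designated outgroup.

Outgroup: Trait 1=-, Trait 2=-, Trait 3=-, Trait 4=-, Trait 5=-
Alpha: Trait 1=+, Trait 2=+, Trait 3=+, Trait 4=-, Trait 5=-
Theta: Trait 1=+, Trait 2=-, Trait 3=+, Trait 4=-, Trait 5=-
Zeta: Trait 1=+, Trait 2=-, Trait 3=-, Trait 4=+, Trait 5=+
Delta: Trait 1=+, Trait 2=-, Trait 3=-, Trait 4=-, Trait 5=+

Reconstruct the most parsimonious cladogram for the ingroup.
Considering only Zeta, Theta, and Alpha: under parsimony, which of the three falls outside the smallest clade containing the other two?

The outgroup has state '-' for every character, so '+' is the derived state throughout.
Trait 1 (derived state '+') is shared by all ingroup taxa — unites the whole ingroup.
Trait 2 (derived state '+') is unique to Alpha (autapomorphy; uninformative for grouping).
Only Alpha and Theta show the derived state '+' for Trait 3, supporting them as a clade.
Trait 4: derived state '+' in Zeta only — an autapomorphy, so it tells us nothing about relationships among taxa.
Trait 5: derived state '+' in Delta and Zeta only — synapomorphy for {Delta, Zeta}.
Most parsimonious ingroup topology: ((Alpha,Theta),(Zeta,Delta)).
Theta and Alpha share a more recent common ancestor with each other than either does with Zeta, so Zeta is the least closely related of the three.

Zeta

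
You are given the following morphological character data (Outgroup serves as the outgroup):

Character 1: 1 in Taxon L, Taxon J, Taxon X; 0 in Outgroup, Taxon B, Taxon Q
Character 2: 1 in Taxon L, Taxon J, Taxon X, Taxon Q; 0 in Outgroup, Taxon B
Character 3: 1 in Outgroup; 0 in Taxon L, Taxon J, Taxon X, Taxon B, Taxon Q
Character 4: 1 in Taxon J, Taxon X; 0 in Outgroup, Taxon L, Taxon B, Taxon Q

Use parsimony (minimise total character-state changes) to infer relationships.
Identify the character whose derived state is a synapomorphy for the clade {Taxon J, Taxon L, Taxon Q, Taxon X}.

Character polarity is set by the outgroup: the derived state is whichever differs from the outgroup's state, so for Character 3 the derived state is '0', and for the remaining characters it is '1'.
Character 1: derived state '1' in Taxon J, Taxon L, and Taxon X only — synapomorphy for {Taxon J, Taxon L, Taxon X}.
Character 2 (derived state '1') is shared by Taxon J, Taxon L, Taxon Q, and Taxon X — a synapomorphy uniting that clade.
All ingroup taxa share the derived state '0' for Character 3; it defines the ingroup but does not resolve relationships within it.
Character 4: derived state '1' in Taxon J and Taxon X only — synapomorphy for {Taxon J, Taxon X}.
Most parsimonious ingroup topology: (((Taxon L,(Taxon J,Taxon X)),Taxon Q),Taxon B).
The clade {Taxon J, Taxon L, Taxon Q, Taxon X} is supported by Character 2: its derived state '1' occurs in exactly those taxa and in no other taxon (including the outgroup).

Character 2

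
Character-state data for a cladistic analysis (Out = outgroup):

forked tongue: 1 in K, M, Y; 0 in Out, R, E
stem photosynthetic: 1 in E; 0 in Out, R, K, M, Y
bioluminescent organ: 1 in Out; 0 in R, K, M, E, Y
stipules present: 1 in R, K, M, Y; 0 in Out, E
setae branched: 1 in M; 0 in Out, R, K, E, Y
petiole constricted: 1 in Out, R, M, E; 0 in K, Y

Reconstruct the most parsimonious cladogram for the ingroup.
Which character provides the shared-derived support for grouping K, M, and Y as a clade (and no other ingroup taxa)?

forked tongue

Character polarity is set by the outgroup: the derived state is whichever differs from the outgroup's state, so for bioluminescent organ, petiole constricted the derived state is '0', and for the remaining characters it is '1'.
forked tongue (derived state '1') is shared by K, M, and Y — a synapomorphy uniting that clade.
stem photosynthetic: derived state '1' in E only — an autapomorphy, so it tells us nothing about relationships among taxa.
All ingroup taxa share the derived state '0' for bioluminescent organ; it defines the ingroup but does not resolve relationships within it.
stipules present: derived state '1' in K, M, R, and Y only — synapomorphy for {K, M, R, Y}.
setae branched (derived state '1') is unique to M (autapomorphy; uninformative for grouping).
Only K and Y show the derived state '0' for petiole constricted, supporting them as a clade.
Most parsimonious ingroup topology: ((R,((K,Y),M)),E).
The clade {K, M, Y} is supported by forked tongue: its derived state '1' occurs in exactly those taxa and in no other taxon (including the outgroup).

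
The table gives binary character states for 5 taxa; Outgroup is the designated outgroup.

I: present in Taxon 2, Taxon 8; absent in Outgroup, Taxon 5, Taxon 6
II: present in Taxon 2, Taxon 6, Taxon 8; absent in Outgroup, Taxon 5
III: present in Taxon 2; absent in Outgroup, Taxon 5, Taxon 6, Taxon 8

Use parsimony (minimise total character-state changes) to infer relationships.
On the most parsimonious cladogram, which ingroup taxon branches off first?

Taxon 5

The outgroup has state 'absent' for every character, so 'present' is the derived state throughout.
I: derived state 'present' in Taxon 2 and Taxon 8 only — synapomorphy for {Taxon 2, Taxon 8}.
Only Taxon 2, Taxon 6, and Taxon 8 show the derived state 'present' for II, supporting them as a clade.
III (derived state 'present') is unique to Taxon 2 (autapomorphy; uninformative for grouping).
Most parsimonious ingroup topology: (Taxon 5,((Taxon 2,Taxon 8),Taxon 6)).
Taxon 5 is sister to the clade containing all other ingroup taxa, so it is the earliest-diverging (most basal) ingroup lineage.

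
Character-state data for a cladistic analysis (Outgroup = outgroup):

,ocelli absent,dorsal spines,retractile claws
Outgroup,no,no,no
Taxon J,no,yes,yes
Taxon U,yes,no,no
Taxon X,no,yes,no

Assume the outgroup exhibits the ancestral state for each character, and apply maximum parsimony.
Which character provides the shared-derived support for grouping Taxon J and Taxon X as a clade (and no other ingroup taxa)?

dorsal spines

The outgroup has state 'no' for every character, so 'yes' is the derived state throughout.
ocelli absent (derived state 'yes') is unique to Taxon U (autapomorphy; uninformative for grouping).
Only Taxon J and Taxon X show the derived state 'yes' for dorsal spines, supporting them as a clade.
retractile claws: derived state 'yes' in Taxon J only — an autapomorphy, so it tells us nothing about relationships among taxa.
Most parsimonious ingroup topology: ((Taxon J,Taxon X),Taxon U).
The clade {Taxon J, Taxon X} is supported by dorsal spines: its derived state 'yes' occurs in exactly those taxa and in no other taxon (including the outgroup).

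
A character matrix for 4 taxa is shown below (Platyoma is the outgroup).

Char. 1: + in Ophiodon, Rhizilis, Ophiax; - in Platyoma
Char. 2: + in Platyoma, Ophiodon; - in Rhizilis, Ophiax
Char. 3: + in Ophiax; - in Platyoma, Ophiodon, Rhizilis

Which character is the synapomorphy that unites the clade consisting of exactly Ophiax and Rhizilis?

Character polarity is set by the outgroup: the derived state is whichever differs from the outgroup's state, so for Char. 2 the derived state is '-', and for the remaining characters it is '+'.
Char. 1 (derived state '+') is shared by all ingroup taxa — unites the whole ingroup.
Only Ophiax and Rhizilis show the derived state '-' for Char. 2, supporting them as a clade.
Char. 3 (derived state '+') is unique to Ophiax (autapomorphy; uninformative for grouping).
Most parsimonious ingroup topology: (Ophiodon,(Rhizilis,Ophiax)).
The clade {Ophiax, Rhizilis} is supported by Char. 2: its derived state '-' occurs in exactly those taxa and in no other taxon (including the outgroup).

Char. 2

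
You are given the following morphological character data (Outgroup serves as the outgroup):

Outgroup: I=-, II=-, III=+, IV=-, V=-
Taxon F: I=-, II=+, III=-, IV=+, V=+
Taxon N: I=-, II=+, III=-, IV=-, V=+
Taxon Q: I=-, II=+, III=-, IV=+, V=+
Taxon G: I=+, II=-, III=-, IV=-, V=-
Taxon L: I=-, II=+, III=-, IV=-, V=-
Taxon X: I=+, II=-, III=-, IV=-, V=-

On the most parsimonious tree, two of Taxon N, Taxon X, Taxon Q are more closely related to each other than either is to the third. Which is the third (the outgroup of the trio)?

Character polarity is set by the outgroup: the derived state is whichever differs from the outgroup's state, so for III the derived state is '-', and for the remaining characters it is '+'.
I (derived state '+') is shared by Taxon G and Taxon X — a synapomorphy uniting that clade.
II: derived state '+' in Taxon F, Taxon L, Taxon N, and Taxon Q only — synapomorphy for {Taxon F, Taxon L, Taxon N, Taxon Q}.
All ingroup taxa share the derived state '-' for III; it defines the ingroup but does not resolve relationships within it.
IV: derived state '+' in Taxon F and Taxon Q only — synapomorphy for {Taxon F, Taxon Q}.
Only Taxon F, Taxon N, and Taxon Q show the derived state '+' for V, supporting them as a clade.
Most parsimonious ingroup topology: ((((Taxon F,Taxon Q),Taxon N),Taxon L),(Taxon G,Taxon X)).
Taxon Q and Taxon N share a more recent common ancestor with each other than either does with Taxon X, so Taxon X is the least closely related of the three.

Taxon X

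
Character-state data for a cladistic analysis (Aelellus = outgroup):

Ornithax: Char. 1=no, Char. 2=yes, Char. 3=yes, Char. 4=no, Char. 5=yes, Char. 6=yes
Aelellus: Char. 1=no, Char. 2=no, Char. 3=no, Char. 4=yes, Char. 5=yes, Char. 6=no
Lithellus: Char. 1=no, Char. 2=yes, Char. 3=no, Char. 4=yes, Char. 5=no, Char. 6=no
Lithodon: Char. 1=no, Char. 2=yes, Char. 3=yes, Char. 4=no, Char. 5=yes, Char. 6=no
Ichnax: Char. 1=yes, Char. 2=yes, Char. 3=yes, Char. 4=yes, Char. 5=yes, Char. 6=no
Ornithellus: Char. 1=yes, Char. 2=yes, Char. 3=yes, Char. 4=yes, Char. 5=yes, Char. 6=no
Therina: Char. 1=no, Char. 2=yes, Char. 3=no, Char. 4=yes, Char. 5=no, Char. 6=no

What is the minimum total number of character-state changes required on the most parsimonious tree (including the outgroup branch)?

Character polarity is set by the outgroup: the derived state is whichever differs from the outgroup's state, so for Char. 4, Char. 5 the derived state is 'no', and for the remaining characters it is 'yes'.
Only Ichnax and Ornithellus show the derived state 'yes' for Char. 1, supporting them as a clade.
Char. 2 (derived state 'yes') is shared by all ingroup taxa — unites the whole ingroup.
Char. 3: derived state 'yes' in Ichnax, Lithodon, Ornithax, and Ornithellus only — synapomorphy for {Ichnax, Lithodon, Ornithax, Ornithellus}.
Char. 4: derived state 'no' in Lithodon and Ornithax only — synapomorphy for {Lithodon, Ornithax}.
Only Lithellus and Therina show the derived state 'no' for Char. 5, supporting them as a clade.
Char. 6: derived state 'yes' in Ornithax only — an autapomorphy, so it tells us nothing about relationships among taxa.
Most parsimonious ingroup topology: (((Ornithellus,Ichnax),(Lithodon,Ornithax)),(Lithellus,Therina)).
Changes per character on this tree: Char. 1: 1; Char. 2: 1; Char. 3: 1; Char. 4: 1; Char. 5: 1; Char. 6: 1.
Total = 6.

6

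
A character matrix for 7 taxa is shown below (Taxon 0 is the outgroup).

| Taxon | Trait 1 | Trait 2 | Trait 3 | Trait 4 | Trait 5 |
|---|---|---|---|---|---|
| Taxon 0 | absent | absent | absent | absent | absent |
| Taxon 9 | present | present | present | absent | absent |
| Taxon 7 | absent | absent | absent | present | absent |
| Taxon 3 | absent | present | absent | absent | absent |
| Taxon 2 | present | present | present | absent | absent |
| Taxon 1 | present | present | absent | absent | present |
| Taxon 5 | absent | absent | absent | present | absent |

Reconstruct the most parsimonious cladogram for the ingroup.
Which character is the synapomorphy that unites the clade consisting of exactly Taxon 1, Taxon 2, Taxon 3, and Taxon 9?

The outgroup has state 'absent' for every character, so 'present' is the derived state throughout.
Trait 1: derived state 'present' in Taxon 1, Taxon 2, and Taxon 9 only — synapomorphy for {Taxon 1, Taxon 2, Taxon 9}.
Trait 2: derived state 'present' in Taxon 1, Taxon 2, Taxon 3, and Taxon 9 only — synapomorphy for {Taxon 1, Taxon 2, Taxon 3, Taxon 9}.
Only Taxon 2 and Taxon 9 show the derived state 'present' for Trait 3, supporting them as a clade.
Trait 4 (derived state 'present') is shared by Taxon 5 and Taxon 7 — a synapomorphy uniting that clade.
Trait 5: derived state 'present' in Taxon 1 only — an autapomorphy, so it tells us nothing about relationships among taxa.
Most parsimonious ingroup topology: ((((Taxon 9,Taxon 2),Taxon 1),Taxon 3),(Taxon 7,Taxon 5)).
The clade {Taxon 1, Taxon 2, Taxon 3, Taxon 9} is supported by Trait 2: its derived state 'present' occurs in exactly those taxa and in no other taxon (including the outgroup).

Trait 2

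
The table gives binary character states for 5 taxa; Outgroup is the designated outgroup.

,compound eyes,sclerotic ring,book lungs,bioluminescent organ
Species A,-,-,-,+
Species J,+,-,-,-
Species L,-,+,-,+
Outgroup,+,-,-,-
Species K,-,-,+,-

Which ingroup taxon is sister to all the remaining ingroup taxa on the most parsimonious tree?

Species J

Character polarity is set by the outgroup: the derived state is whichever differs from the outgroup's state, so for compound eyes the derived state is '-', and for the remaining characters it is '+'.
Only Species A, Species K, and Species L show the derived state '-' for compound eyes, supporting them as a clade.
sclerotic ring (derived state '+') is unique to Species L (autapomorphy; uninformative for grouping).
book lungs (derived state '+') is unique to Species K (autapomorphy; uninformative for grouping).
bioluminescent organ (derived state '+') is shared by Species A and Species L — a synapomorphy uniting that clade.
Most parsimonious ingroup topology: ((Species K,(Species L,Species A)),Species J).
Species J is sister to the clade containing all other ingroup taxa, so it is the earliest-diverging (most basal) ingroup lineage.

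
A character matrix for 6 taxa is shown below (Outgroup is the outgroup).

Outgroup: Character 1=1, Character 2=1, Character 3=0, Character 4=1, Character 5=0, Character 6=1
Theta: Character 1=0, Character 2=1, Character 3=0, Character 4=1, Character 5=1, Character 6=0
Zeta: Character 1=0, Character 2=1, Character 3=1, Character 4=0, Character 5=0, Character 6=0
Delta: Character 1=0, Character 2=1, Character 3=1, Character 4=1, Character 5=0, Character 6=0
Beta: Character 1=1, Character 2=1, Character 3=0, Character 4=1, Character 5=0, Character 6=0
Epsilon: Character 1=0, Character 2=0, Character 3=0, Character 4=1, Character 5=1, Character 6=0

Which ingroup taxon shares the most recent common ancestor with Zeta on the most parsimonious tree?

Delta

Character polarity is set by the outgroup: the derived state is whichever differs from the outgroup's state, so for Character 1, Character 2, Character 4, Character 6 the derived state is '0', and for the remaining characters it is '1'.
Character 1 (derived state '0') is shared by Delta, Epsilon, Theta, and Zeta — a synapomorphy uniting that clade.
Character 2: derived state '0' in Epsilon only — an autapomorphy, so it tells us nothing about relationships among taxa.
Character 3: derived state '1' in Delta and Zeta only — synapomorphy for {Delta, Zeta}.
Character 4 (derived state '0') is unique to Zeta (autapomorphy; uninformative for grouping).
Only Epsilon and Theta show the derived state '1' for Character 5, supporting them as a clade.
Character 6 (derived state '0') is shared by all ingroup taxa — unites the whole ingroup.
Most parsimonious ingroup topology: (((Theta,Epsilon),(Zeta,Delta)),Beta).
Zeta and Delta form a cherry on this tree, so they are sister taxa.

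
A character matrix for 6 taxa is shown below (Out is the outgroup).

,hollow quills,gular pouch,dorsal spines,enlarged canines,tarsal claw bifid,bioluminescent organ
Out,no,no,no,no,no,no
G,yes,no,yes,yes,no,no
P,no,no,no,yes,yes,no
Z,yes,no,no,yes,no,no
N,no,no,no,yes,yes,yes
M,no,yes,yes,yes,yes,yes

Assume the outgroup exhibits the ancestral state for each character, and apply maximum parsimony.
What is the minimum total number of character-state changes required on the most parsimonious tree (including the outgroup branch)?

The outgroup has state 'no' for every character, so 'yes' is the derived state throughout.
hollow quills: derived state 'yes' in G and Z only — synapomorphy for {G, Z}.
gular pouch (derived state 'yes') is unique to M (autapomorphy; uninformative for grouping).
dorsal spines groups G and M, which is incompatible with the clades supported by the remaining characters; treating it as convergent (homoplasy) costs fewer steps than any alternative tree.
enlarged canines (derived state 'yes') is shared by all ingroup taxa — unites the whole ingroup.
tarsal claw bifid: derived state 'yes' in M, N, and P only — synapomorphy for {M, N, P}.
bioluminescent organ (derived state 'yes') is shared by M and N — a synapomorphy uniting that clade.
Most parsimonious ingroup topology: ((G,Z),(P,(N,M))).
Changes per character on this tree: hollow quills: 1; gular pouch: 1; dorsal spines: 2; enlarged canines: 1; tarsal claw bifid: 1; bioluminescent organ: 1.
Total = 7.

7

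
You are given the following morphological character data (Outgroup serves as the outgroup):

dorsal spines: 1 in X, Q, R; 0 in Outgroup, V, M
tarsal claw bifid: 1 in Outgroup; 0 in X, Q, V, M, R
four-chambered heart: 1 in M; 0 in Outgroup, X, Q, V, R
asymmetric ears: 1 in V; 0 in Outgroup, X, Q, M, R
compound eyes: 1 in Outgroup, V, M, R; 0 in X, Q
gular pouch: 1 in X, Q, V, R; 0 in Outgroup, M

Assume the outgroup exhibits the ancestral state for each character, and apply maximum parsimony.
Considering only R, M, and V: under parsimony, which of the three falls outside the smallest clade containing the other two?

Character polarity is set by the outgroup: the derived state is whichever differs from the outgroup's state, so for tarsal claw bifid, compound eyes the derived state is '0', and for the remaining characters it is '1'.
dorsal spines (derived state '1') is shared by Q, R, and X — a synapomorphy uniting that clade.
All ingroup taxa share the derived state '0' for tarsal claw bifid; it defines the ingroup but does not resolve relationships within it.
four-chambered heart: derived state '1' in M only — an autapomorphy, so it tells us nothing about relationships among taxa.
asymmetric ears: derived state '1' in V only — an autapomorphy, so it tells us nothing about relationships among taxa.
compound eyes: derived state '0' in Q and X only — synapomorphy for {Q, X}.
gular pouch: derived state '1' in Q, R, V, and X only — synapomorphy for {Q, R, V, X}.
Most parsimonious ingroup topology: ((((X,Q),R),V),M).
R and V share a more recent common ancestor with each other than either does with M, so M is the least closely related of the three.

M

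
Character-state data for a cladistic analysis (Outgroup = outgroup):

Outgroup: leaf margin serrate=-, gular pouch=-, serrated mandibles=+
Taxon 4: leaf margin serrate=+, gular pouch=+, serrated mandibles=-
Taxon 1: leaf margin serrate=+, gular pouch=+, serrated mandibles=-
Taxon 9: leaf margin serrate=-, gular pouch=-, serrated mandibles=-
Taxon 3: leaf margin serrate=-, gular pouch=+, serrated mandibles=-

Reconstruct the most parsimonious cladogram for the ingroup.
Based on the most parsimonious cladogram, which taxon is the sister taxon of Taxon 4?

Taxon 1

Character polarity is set by the outgroup: the derived state is whichever differs from the outgroup's state, so for serrated mandibles the derived state is '-', and for the remaining characters it is '+'.
leaf margin serrate: derived state '+' in Taxon 1 and Taxon 4 only — synapomorphy for {Taxon 1, Taxon 4}.
gular pouch: derived state '+' in Taxon 1, Taxon 3, and Taxon 4 only — synapomorphy for {Taxon 1, Taxon 3, Taxon 4}.
serrated mandibles (derived state '-') is shared by all ingroup taxa — unites the whole ingroup.
Most parsimonious ingroup topology: (((Taxon 4,Taxon 1),Taxon 3),Taxon 9).
Taxon 4 and Taxon 1 form a cherry on this tree, so they are sister taxa.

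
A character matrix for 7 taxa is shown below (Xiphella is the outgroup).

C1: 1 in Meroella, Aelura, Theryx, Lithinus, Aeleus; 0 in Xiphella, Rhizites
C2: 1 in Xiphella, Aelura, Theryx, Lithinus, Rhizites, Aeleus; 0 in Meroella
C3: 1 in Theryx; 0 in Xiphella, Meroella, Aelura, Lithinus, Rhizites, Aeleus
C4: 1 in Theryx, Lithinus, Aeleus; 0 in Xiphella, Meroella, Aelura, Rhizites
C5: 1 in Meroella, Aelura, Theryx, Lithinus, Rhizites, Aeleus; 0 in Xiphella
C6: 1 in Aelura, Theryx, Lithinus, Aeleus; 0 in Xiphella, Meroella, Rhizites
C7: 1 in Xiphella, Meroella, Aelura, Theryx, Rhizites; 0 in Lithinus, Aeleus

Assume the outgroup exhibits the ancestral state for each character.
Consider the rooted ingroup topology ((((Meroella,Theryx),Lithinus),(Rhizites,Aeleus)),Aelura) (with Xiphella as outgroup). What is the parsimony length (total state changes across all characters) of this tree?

Map each character onto ((((Meroella,Theryx),Lithinus),(Rhizites,Aeleus)),Aelura) (rooted by Xiphella) and count the minimum state changes it requires (Fitch parsimony):
C1: 2; C2: 1; C3: 1; C4: 3; C5: 1; C6: 3; C7: 2.
Total tree length = 13.

13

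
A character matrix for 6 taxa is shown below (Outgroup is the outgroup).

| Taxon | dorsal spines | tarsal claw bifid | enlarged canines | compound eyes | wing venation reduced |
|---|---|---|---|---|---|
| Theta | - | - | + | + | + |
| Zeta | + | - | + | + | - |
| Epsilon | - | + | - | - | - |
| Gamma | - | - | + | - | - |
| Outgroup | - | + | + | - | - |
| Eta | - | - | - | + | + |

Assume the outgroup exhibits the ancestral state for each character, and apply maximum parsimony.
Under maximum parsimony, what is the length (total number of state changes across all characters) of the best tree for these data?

6

Character polarity is set by the outgroup: the derived state is whichever differs from the outgroup's state, so for tarsal claw bifid, enlarged canines the derived state is '-', and for the remaining characters it is '+'.
dorsal spines: derived state '+' in Zeta only — an autapomorphy, so it tells us nothing about relationships among taxa.
tarsal claw bifid (derived state '-') is shared by Eta, Gamma, Theta, and Zeta — a synapomorphy uniting that clade.
enlarged canines groups Epsilon and Eta, which is incompatible with the clades supported by the remaining characters; treating it as convergent (homoplasy) costs fewer steps than any alternative tree.
compound eyes: derived state '+' in Eta, Theta, and Zeta only — synapomorphy for {Eta, Theta, Zeta}.
Only Eta and Theta show the derived state '+' for wing venation reduced, supporting them as a clade.
Most parsimonious ingroup topology: ((Gamma,(Zeta,(Eta,Theta))),Epsilon).
Changes per character on this tree: dorsal spines: 1; tarsal claw bifid: 1; enlarged canines: 2; compound eyes: 1; wing venation reduced: 1.
Total = 6.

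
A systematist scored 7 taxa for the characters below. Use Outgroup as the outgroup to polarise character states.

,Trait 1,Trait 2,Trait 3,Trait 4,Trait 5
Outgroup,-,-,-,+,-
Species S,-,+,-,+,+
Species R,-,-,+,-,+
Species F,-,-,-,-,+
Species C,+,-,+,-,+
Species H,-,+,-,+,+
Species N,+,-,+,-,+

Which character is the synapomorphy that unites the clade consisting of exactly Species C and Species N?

Trait 1

Character polarity is set by the outgroup: the derived state is whichever differs from the outgroup's state, so for Trait 4 the derived state is '-', and for the remaining characters it is '+'.
Trait 1: derived state '+' in Species C and Species N only — synapomorphy for {Species C, Species N}.
Only Species H and Species S show the derived state '+' for Trait 2, supporting them as a clade.
Trait 3: derived state '+' in Species C, Species N, and Species R only — synapomorphy for {Species C, Species N, Species R}.
Only Species C, Species F, Species N, and Species R show the derived state '-' for Trait 4, supporting them as a clade.
All ingroup taxa share the derived state '+' for Trait 5; it defines the ingroup but does not resolve relationships within it.
Most parsimonious ingroup topology: ((Species S,Species H),((Species R,(Species C,Species N)),Species F)).
The clade {Species C, Species N} is supported by Trait 1: its derived state '+' occurs in exactly those taxa and in no other taxon (including the outgroup).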